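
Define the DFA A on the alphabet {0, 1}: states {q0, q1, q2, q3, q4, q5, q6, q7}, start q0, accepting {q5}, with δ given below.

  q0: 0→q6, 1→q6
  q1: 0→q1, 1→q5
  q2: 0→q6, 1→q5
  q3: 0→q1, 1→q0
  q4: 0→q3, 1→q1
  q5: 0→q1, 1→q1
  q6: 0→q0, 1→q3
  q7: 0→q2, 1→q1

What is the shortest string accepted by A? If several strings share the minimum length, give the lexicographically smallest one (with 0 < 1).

A breadth-first search from q0 reaches an accepting state first via the path q0 → q6 → q3 → q1 → q5 on input 0101.
No string of length < 4 is accepted (BFS exhausts all shorter strings without reaching an accepting state), and 0101 is the lexicographically least accepting string of length 4.

0101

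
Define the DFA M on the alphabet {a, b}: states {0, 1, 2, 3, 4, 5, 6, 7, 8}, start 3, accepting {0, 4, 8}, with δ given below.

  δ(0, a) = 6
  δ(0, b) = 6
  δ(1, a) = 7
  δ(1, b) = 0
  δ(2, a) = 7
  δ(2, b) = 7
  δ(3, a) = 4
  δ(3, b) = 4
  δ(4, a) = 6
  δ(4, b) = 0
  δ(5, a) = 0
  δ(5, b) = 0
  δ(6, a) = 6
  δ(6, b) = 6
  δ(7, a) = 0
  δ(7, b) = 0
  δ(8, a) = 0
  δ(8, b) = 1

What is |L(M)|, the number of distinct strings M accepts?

The useful subgraph on states {0, 3, 4} is acyclic, so L(M) is finite; the longest accepting path visits 3 useful states, giving maximum string length 2.
Counting accepting paths from 3 by length: 2 of length 1, 2 of length 2. Total 4.

4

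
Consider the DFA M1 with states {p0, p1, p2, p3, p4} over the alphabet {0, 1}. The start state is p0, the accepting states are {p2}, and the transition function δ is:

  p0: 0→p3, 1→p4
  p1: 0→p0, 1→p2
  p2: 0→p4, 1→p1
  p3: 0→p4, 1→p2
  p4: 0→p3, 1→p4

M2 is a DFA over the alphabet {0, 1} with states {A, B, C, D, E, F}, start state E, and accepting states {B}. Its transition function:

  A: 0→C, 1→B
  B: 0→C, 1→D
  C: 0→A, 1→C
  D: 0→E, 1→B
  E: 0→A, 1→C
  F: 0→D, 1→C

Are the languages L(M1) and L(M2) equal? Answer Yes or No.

Exploring the product automaton M1 × M2 from the start pair (p0, E), following both machines on each input symbol, reaches 5 state pairs: (p0, E), (p3, A), (p4, C), (p2, B), (p1, D).
M1 accepts in {p2} and M2 accepts in {B}. In every reachable pair the two components are either both accepting — (p2, B) — or both non-accepting, so no string is accepted by exactly one of the machines: L(M1) \ L(M2) and L(M2) \ L(M1) are both empty.
Hence every string is accepted by M1 iff it is accepted by M2, and the two languages coincide.

Yes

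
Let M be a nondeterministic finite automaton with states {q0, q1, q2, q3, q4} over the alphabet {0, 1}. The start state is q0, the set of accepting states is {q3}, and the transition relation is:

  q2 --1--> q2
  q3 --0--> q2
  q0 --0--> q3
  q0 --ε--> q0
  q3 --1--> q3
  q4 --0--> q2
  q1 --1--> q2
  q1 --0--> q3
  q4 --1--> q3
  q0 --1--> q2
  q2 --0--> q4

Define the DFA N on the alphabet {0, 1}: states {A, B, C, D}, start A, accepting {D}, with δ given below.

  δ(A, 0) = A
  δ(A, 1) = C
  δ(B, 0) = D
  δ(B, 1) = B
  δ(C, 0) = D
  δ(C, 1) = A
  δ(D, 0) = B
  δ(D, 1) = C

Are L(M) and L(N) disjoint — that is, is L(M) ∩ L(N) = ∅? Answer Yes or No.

Yes

Exploring the product automaton M × N from the start pair (q0, A), following both machines on each input symbol, reaches 11 state pairs: (q0, A), (q3, A), (q2, C), (q2, A), (q3, C), (q4, D), (q4, A), (q2, D), (q2, B), (q4, B), (q3, B).
M accepts in {q3} and N accepts in {D}; no reachable pair has both components accepting, so no string drives both machines to acceptance simultaneously and L(M) ∩ L(N) = ∅.
So no string is accepted by both, and the intersection is empty.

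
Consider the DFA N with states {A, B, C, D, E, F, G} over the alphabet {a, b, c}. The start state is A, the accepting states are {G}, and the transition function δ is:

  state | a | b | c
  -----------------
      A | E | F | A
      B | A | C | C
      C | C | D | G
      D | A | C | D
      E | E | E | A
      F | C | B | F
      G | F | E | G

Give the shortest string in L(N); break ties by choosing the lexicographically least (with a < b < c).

A breadth-first search from A reaches an accepting state first via the path A → F → C → G on input bac.
No string of length < 3 is accepted (BFS exhausts all shorter strings without reaching an accepting state), and bac is the lexicographically least accepting string of length 3.

bac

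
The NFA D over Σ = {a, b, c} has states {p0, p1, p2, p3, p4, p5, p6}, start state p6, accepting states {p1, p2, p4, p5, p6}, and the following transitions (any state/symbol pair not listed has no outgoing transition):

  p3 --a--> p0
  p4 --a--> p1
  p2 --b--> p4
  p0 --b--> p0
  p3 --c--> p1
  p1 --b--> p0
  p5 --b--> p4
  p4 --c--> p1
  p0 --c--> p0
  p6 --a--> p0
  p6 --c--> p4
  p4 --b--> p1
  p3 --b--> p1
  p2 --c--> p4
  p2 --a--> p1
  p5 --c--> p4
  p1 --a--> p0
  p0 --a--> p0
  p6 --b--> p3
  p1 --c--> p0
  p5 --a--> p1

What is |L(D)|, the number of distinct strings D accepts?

The useful subgraph on states {p1, p3, p4, p6} is acyclic, so L(D) is finite; the longest accepting path visits 3 useful states, giving maximum string length 2.
Counting accepting paths from p6 by length: 1 of length 0, 1 of length 1, 5 of length 2. Total 7.

7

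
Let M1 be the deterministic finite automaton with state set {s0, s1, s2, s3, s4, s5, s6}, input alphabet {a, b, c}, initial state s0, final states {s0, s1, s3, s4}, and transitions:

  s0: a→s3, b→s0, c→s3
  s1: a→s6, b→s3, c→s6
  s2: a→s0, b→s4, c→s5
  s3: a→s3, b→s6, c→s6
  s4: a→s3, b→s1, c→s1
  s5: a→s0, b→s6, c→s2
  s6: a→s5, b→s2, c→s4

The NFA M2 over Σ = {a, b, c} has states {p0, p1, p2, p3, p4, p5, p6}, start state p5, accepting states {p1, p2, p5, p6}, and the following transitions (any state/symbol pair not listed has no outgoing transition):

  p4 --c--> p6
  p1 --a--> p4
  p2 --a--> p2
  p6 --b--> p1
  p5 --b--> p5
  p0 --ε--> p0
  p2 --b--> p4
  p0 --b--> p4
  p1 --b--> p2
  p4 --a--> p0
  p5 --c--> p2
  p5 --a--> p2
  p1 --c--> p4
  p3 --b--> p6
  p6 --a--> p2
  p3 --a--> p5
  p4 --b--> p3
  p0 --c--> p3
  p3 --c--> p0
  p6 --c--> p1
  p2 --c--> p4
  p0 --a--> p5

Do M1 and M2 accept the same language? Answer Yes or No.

Exploring the product automaton M1 × M2 from the start pair (s0, p5), following both machines on each input symbol, reaches 7 state pairs: (s0, p5), (s3, p2), (s6, p4), (s5, p0), (s2, p3), (s4, p6), (s1, p1).
M1 accepts in {s0, s1, s3, s4} and M2 accepts in {p1, p2, p5, p6}. In every reachable pair the two components are either both accepting — (s0, p5), (s3, p2), (s4, p6), (s1, p1) — or both non-accepting, so no string is accepted by exactly one of the machines: L(M1) \ L(M2) and L(M2) \ L(M1) are both empty.
Hence every string is accepted by M1 iff it is accepted by M2, and the two languages coincide.

Yes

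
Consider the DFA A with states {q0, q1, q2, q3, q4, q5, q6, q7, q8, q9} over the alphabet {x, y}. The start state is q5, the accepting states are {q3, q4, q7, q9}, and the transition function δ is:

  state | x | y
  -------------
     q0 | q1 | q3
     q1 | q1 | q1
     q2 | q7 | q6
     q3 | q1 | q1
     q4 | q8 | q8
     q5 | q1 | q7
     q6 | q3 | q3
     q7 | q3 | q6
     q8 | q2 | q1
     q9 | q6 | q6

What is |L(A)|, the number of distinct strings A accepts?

The useful subgraph on states {q3, q5, q6, q7} is acyclic, so L(A) is finite; the longest accepting path visits 4 useful states, giving maximum string length 3.
Counting accepting paths from q5 by length: 1 of length 1, 1 of length 2, 2 of length 3. Total 4.

4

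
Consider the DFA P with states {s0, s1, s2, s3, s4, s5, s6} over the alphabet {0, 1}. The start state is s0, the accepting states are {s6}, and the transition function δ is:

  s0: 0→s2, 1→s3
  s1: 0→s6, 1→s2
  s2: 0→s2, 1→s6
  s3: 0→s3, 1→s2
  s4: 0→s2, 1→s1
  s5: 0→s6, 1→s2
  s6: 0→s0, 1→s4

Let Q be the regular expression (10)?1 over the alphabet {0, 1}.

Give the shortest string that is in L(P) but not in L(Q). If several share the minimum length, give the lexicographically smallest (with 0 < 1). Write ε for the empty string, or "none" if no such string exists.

The string 01 is accepted by P but not by Q.
No shorter string lies in the difference, and 01 is the lexicographically first length-2 string in L(P) \ L(Q).

01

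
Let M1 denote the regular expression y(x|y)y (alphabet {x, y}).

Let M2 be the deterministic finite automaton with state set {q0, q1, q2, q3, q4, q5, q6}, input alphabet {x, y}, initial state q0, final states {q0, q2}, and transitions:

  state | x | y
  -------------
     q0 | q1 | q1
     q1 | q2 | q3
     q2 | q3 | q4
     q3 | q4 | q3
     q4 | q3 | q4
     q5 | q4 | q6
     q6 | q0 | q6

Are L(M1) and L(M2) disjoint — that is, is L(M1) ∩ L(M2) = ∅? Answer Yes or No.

Yes

Converting the expression M1 to a DFA (subset construction, then merging equivalent states) gives the minimal DFA with states {r0, r1, r2, r3, r4}, start state r0, accepting states {r4} and transitions r0: x→r1, y→r2; r1: x→r1, y→r1; r2: x→r3, y→r3; r3: x→r1, y→r4; r4: x→r1, y→r1.
Exploring the product automaton M1 × M2 from the start pair (r0, q0), following both machines on each input symbol, reaches 10 state pairs: (r0, q0), (r1, q1), (r2, q1), (r1, q2), (r1, q3), (r3, q2), (r3, q3), (r1, q4), (r4, q4), (r4, q3).
M1 accepts in {r4} and M2 accepts in {q0, q2}; no reachable pair has both components accepting, so no string drives both machines to acceptance simultaneously and L(M1) ∩ L(M2) = ∅.
So no string is accepted by both, and the intersection is empty.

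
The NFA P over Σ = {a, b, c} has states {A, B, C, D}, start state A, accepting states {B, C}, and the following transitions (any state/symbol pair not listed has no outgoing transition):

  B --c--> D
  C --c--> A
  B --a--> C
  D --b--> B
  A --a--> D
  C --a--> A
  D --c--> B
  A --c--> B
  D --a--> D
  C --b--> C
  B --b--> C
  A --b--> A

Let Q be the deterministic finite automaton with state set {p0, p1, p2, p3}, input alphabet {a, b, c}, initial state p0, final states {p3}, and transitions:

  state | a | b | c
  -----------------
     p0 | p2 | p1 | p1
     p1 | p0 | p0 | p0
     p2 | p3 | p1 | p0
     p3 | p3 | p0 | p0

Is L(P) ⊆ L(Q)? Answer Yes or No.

The string c is in L(P) but not in L(Q).
So L(P) ⊄ L(Q).

No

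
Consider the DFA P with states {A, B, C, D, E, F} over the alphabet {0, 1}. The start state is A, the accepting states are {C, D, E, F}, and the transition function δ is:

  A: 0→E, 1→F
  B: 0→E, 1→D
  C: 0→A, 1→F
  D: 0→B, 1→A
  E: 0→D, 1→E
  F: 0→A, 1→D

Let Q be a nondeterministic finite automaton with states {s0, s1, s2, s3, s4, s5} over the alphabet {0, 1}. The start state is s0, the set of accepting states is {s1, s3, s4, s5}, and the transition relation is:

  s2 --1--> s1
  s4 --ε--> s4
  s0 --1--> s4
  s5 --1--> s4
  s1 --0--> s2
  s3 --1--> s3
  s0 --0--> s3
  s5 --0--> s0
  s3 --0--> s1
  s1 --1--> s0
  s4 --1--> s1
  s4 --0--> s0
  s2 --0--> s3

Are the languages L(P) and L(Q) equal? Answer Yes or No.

Exploring the product automaton P × Q from the start pair (A, s0), following both machines on each input symbol, reaches 5 state pairs: (A, s0), (E, s3), (F, s4), (D, s1), (B, s2).
P accepts in {C, D, E, F} and Q accepts in {s1, s3, s4, s5}. In every reachable pair the two components are either both accepting — (E, s3), (F, s4), (D, s1) — or both non-accepting, so no string is accepted by exactly one of the machines: L(P) \ L(Q) and L(Q) \ L(P) are both empty.
Hence every string is accepted by P iff it is accepted by Q, and the two languages coincide.

Yes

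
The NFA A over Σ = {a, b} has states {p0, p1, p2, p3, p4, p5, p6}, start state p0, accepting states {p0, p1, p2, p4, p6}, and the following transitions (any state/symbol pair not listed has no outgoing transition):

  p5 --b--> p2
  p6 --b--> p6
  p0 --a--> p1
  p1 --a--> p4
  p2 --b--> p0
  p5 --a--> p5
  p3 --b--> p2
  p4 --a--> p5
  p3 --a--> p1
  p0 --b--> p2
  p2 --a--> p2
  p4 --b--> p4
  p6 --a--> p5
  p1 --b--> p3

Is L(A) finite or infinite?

State p1 is reachable from the start and can reach an accepting state, and it lies on the cycle p1 → p3 → p1.
Traversing that cycle any number of times yields accepted strings of unbounded length, so the language is infinite.

infinite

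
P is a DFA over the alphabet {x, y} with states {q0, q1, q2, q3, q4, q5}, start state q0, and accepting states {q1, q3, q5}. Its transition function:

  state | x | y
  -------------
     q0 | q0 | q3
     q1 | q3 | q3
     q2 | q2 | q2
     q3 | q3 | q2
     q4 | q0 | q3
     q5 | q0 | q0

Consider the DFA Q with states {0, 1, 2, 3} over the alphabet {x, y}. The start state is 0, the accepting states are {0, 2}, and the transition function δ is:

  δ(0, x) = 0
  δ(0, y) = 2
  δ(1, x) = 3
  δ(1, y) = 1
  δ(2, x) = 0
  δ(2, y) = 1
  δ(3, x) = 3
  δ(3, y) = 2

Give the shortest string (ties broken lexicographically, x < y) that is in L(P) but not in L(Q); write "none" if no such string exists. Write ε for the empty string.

none

Exploring the product automaton P × Q from the start pair (q0, 0), following both machines on each input symbol, reaches 7 state pairs: (q0, 0), (q3, 2), (q3, 0), (q2, 1), (q2, 2), (q2, 3), (q2, 0).
P accepts in {q1, q3, q5} and Q accepts in {0, 2}. The reachable pairs whose P-component is accepting are (q3, 2), (q3, 0); in each of them the Q-component is accepting too, so the product for L(P) \ L(Q) (P-component accepting, Q-component rejecting) has no reachable accepting pair and the difference is empty.
So every string accepted by P is also accepted by Q: L(P) \ L(Q) = ∅ and there is no such string.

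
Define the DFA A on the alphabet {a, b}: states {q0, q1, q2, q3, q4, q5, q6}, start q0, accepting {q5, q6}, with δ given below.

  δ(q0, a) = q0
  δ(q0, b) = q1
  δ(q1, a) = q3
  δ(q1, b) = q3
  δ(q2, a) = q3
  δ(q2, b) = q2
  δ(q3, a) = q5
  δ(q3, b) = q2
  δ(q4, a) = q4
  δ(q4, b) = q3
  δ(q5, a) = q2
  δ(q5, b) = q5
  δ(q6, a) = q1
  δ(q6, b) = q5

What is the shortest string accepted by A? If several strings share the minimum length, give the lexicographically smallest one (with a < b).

A breadth-first search from q0 reaches an accepting state first via the path q0 → q1 → q3 → q5 on input baa.
No string of length < 3 is accepted (BFS exhausts all shorter strings without reaching an accepting state), and baa is the lexicographically least accepting string of length 3.

baa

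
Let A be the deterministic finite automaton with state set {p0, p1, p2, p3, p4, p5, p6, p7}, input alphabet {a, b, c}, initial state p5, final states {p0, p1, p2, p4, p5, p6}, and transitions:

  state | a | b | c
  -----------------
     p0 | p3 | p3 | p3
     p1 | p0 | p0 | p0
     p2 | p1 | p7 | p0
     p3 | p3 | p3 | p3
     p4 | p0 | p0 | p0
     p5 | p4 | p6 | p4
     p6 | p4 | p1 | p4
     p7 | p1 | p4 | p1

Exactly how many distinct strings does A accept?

22

The useful subgraph on states {p0, p1, p4, p5, p6} is acyclic, so L(A) is finite; the longest accepting path visits 4 useful states, giving maximum string length 3.
Counting accepting paths from p5 by length: 1 of length 0, 3 of length 1, 9 of length 2, 9 of length 3. Total 22.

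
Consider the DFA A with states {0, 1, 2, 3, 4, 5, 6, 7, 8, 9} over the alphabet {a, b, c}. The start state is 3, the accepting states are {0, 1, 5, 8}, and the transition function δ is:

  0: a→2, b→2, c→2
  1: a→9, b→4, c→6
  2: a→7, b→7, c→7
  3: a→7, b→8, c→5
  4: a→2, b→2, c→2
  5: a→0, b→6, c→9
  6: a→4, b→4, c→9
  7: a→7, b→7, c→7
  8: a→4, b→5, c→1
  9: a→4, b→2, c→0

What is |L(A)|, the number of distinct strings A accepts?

12

The useful subgraph on states {0, 1, 3, 5, 6, 8, 9} is acyclic, so L(A) is finite; the longest accepting path visits 6 useful states, giving maximum string length 5.
Counting accepting paths from 3 by length: 2 of length 1, 3 of length 2, 2 of length 3, 3 of length 4, 2 of length 5. Total 12.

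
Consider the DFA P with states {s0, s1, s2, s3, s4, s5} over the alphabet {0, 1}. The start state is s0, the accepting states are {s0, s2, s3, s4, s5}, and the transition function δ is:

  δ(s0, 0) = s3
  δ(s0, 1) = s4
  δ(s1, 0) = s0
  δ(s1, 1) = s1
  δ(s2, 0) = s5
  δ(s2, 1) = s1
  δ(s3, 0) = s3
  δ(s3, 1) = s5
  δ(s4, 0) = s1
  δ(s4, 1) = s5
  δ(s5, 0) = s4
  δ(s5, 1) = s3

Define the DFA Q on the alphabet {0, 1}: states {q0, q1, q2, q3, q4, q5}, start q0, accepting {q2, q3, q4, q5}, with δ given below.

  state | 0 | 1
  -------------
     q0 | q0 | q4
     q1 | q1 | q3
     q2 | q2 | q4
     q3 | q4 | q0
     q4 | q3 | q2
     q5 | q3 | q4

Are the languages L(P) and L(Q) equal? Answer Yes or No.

The empty string ε is accepted by P but rejected by Q.
So L(P) ≠ L(Q).

No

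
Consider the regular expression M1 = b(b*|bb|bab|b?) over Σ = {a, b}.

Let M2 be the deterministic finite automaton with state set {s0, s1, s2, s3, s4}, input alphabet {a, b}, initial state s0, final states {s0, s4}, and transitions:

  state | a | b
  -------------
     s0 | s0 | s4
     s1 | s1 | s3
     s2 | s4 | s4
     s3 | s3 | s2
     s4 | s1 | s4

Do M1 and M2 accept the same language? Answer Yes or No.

The string bbab is accepted by M1 but rejected by M2.
So L(M1) ≠ L(M2).

No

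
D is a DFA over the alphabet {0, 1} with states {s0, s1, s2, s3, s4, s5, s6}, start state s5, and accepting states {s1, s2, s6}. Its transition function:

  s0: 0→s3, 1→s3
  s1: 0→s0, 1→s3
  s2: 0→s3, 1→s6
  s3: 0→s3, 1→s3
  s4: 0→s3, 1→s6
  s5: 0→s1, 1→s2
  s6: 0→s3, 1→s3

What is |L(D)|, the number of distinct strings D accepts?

3

The useful subgraph on states {s1, s2, s5, s6} is acyclic, so L(D) is finite; the longest accepting path visits 3 useful states, giving maximum string length 2.
Counting accepting paths from s5 by length: 2 of length 1, 1 of length 2. Total 3.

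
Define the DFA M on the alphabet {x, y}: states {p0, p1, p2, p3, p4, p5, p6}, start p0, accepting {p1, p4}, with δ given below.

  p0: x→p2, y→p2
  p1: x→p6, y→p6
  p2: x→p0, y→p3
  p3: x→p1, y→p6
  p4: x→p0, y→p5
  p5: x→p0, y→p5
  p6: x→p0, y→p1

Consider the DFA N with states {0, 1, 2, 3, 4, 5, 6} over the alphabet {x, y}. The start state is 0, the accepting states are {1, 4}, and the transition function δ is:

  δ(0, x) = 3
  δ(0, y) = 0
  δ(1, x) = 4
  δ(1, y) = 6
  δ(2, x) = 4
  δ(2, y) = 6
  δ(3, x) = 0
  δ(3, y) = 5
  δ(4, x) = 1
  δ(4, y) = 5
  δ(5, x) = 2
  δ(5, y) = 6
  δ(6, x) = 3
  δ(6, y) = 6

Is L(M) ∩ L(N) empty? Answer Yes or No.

Yes

Exploring the product automaton M × N from the start pair (p0, 0), following both machines on each input symbol, reaches 25 state pairs: (p0, 0), (p2, 3), (p2, 0), (p3, 5), (p0, 3), (p3, 0), (p1, 2), (p6, 6), (p2, 5), (p1, 3), (p6, 0), (p6, 4), (p1, 6), (p0, 2), (p3, 6), (p6, 5), (p1, 0), (p0, 1), (p1, 5), (p6, 3), (p2, 4), (p2, 6), (p6, 2), (p0, 4), (p2, 1).
M accepts in {p1, p4} and N accepts in {1, 4}; no reachable pair has both components accepting, so no string drives both machines to acceptance simultaneously and L(M) ∩ L(N) = ∅.
So no string is accepted by both, and the intersection is empty.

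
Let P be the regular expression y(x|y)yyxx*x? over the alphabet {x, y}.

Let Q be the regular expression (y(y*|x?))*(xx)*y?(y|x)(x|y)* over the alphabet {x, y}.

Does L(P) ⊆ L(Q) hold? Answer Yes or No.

Converting the expression P to a DFA (subset construction, then merging equivalent states) gives the minimal DFA with states {p0, p1, p2, p3, p4, p5, p6}, start state p0, accepting states {p6} and transitions p0: x→p1, y→p2; p1: x→p1, y→p1; p2: x→p3, y→p3; p3: x→p1, y→p4; p4: x→p1, y→p5; p5: x→p6, y→p1; p6: x→p6, y→p1.
Converting the expression Q to a DFA (subset construction, then merging equivalent states) gives the minimal DFA with states {q0, q1}, start state q0, accepting states {q1} and transitions q0: x→q1, y→q1; q1: x→q1, y→q1.
Exploring the product automaton P × Q from the start pair (p0, q0), following both machines on each input symbol, reaches 7 state pairs: (p0, q0), (p1, q1), (p2, q1), (p3, q1), (p4, q1), (p5, q1), (p6, q1).
P accepts in {p6} and Q accepts in {q1}. The reachable pairs whose P-component is accepting are (p6, q1); in each of them the Q-component is accepting too, so the product for L(P) \ L(Q) (P-component accepting, Q-component rejecting) has no reachable accepting pair and the difference is empty.
Hence every string in L(P) is also in L(Q).

Yes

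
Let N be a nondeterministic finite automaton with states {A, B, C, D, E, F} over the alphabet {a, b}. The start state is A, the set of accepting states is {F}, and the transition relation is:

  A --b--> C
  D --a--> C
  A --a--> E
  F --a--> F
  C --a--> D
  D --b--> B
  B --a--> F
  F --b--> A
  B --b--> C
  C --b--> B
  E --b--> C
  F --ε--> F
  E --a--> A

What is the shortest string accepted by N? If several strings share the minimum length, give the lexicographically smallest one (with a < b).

A breadth-first search from A reaches an accepting state first via the path A → C → B → F on input bba.
No string of length < 3 is accepted (BFS exhausts all shorter strings without reaching an accepting state), and bba is the lexicographically least accepting string of length 3.

bba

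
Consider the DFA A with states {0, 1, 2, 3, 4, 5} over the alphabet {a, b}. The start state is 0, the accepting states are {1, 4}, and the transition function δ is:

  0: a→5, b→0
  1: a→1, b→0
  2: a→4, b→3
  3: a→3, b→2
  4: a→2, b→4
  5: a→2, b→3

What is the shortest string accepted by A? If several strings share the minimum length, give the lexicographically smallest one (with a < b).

aaa

A breadth-first search from 0 reaches an accepting state first via the path 0 → 5 → 2 → 4 on input aaa.
No string of length < 3 is accepted (BFS exhausts all shorter strings without reaching an accepting state), and aaa is the lexicographically least accepting string of length 3.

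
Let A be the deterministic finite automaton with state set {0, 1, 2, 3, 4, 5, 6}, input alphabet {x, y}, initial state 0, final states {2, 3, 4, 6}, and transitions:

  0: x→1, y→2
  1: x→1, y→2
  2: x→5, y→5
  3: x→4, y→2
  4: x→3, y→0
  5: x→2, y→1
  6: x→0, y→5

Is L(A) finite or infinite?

State 1 is reachable from the start and can reach an accepting state, and it lies on the cycle 1 → 1.
Traversing that cycle any number of times yields accepted strings of unbounded length, so the language is infinite.

infinite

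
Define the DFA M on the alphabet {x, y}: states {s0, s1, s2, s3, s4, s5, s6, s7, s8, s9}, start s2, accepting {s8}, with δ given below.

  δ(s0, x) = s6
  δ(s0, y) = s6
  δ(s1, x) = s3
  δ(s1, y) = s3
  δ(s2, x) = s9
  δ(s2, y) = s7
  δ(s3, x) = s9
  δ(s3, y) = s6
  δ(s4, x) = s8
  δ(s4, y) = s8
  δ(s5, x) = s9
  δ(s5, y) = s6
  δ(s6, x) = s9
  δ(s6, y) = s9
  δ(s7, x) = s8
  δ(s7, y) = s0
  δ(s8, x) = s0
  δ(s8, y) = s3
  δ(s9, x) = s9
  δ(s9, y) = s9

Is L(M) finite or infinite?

finite

The useful states (reachable from s2 and able to reach an accepting state) are {s2, s7, s8}.
Restricted to these states the transition graph has no cycle, so every accepting path has bounded length and L is finite.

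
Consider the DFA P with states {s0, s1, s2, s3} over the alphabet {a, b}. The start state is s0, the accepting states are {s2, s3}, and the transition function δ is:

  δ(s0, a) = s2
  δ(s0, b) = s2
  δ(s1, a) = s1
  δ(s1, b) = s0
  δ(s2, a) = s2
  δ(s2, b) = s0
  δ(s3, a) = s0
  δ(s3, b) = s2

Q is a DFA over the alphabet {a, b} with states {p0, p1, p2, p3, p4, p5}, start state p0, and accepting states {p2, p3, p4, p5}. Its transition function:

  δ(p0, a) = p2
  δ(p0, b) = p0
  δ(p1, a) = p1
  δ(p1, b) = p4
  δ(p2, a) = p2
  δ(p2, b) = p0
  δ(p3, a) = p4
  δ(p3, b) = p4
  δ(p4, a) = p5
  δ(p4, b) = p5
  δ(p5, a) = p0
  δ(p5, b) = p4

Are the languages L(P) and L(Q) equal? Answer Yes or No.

The string b is accepted by P but rejected by Q.
So L(P) ≠ L(Q).

No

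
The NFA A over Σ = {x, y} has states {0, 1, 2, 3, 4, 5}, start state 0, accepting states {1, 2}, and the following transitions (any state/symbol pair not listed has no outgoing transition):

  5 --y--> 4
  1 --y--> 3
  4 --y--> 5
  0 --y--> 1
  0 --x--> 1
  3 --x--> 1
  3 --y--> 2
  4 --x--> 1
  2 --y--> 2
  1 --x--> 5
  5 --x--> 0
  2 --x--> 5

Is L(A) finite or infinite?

infinite

State 1 is reachable from the start and can reach an accepting state, and it lies on the cycle 1 → 3 → 1.
Traversing that cycle any number of times yields accepted strings of unbounded length, so the language is infinite.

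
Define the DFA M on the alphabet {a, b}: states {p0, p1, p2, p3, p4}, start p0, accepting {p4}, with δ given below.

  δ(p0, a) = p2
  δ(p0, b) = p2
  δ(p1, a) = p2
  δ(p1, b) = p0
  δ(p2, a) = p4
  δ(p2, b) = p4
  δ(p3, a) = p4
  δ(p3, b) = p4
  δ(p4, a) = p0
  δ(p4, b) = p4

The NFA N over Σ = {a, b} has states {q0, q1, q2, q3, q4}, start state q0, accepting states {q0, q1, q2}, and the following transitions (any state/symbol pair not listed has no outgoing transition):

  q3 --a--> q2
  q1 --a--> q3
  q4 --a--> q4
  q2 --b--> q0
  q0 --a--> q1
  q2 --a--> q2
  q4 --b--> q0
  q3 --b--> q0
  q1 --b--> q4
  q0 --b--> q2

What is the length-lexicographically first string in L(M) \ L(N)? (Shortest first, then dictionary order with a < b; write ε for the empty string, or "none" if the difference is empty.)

The string aa is accepted by M but not by N.
No shorter string lies in the difference, and aa is the lexicographically first length-2 string in L(M) \ L(N).

aa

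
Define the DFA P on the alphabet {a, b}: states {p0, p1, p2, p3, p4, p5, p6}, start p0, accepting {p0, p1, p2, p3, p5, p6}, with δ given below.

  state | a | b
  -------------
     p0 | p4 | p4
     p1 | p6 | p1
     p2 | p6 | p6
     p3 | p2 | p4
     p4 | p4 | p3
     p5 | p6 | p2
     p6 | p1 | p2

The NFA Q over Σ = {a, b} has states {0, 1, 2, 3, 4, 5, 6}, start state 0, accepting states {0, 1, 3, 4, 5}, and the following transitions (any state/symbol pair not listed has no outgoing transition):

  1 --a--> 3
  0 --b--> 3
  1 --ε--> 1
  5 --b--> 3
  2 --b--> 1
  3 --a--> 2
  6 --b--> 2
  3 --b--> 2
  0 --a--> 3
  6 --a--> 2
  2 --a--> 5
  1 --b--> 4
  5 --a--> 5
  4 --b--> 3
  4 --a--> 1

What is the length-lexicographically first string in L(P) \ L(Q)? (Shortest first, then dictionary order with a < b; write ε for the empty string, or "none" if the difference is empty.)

ab

The string ab is accepted by P but not by Q.
No shorter string lies in the difference, and ab is the lexicographically first length-2 string in L(P) \ L(Q).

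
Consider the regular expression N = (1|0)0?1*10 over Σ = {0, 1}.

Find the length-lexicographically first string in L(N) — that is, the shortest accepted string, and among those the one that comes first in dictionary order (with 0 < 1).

By inspection of the expression, no string of length less than 3 matches, and 010 is the lexicographically first match of length 3.

010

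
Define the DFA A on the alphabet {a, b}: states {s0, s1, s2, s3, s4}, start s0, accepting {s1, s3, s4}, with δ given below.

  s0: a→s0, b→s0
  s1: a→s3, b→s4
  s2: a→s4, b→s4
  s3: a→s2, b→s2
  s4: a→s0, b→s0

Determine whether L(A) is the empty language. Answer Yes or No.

The states reachable from the start state are {s0}.
None of the accepting states {s1, s3, s4} is reachable, so no string is accepted and L(A) = ∅.

Yes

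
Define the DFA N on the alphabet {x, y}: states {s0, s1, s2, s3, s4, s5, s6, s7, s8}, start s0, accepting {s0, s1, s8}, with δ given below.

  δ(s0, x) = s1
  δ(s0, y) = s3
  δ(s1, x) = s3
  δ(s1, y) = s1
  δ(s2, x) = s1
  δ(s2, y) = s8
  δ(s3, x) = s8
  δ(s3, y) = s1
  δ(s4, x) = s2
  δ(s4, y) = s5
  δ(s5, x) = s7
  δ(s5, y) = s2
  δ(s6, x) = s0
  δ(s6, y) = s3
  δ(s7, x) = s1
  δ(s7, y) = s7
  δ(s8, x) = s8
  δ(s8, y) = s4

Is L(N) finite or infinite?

State s1 is reachable from the start and can reach an accepting state, and it lies on the cycle s1 → s1.
Traversing that cycle any number of times yields accepted strings of unbounded length, so the language is infinite.

infinite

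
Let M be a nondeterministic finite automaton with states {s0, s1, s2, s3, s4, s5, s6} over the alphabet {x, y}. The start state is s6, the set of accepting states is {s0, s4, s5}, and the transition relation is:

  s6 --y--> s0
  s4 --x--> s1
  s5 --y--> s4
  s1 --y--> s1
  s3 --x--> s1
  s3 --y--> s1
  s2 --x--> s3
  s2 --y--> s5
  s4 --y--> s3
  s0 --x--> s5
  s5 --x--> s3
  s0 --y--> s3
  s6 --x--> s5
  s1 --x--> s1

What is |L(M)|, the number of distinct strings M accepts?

5

The useful subgraph on states {s0, s4, s5, s6} is acyclic, so L(M) is finite; the longest accepting path visits 4 useful states, giving maximum string length 3.
Counting accepting paths from s6 by length: 2 of length 1, 2 of length 2, 1 of length 3. Total 5.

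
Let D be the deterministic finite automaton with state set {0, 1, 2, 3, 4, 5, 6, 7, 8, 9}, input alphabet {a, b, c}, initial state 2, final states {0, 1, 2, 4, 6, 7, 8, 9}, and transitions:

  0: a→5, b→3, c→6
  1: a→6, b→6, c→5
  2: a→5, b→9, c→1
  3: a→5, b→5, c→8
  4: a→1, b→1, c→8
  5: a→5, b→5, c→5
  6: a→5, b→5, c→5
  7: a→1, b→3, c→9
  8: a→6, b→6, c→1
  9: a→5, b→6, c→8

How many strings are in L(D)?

The useful subgraph on states {1, 2, 6, 8, 9} is acyclic, so L(D) is finite; the longest accepting path visits 5 useful states, giving maximum string length 4.
Counting accepting paths from 2 by length: 1 of length 0, 2 of length 1, 4 of length 2, 3 of length 3, 2 of length 4. Total 12.

12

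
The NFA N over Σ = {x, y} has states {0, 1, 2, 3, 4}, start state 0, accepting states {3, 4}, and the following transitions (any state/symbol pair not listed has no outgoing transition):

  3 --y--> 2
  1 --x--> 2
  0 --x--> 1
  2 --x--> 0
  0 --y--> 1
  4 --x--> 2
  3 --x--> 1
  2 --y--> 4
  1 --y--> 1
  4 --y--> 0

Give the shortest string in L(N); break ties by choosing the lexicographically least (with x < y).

A breadth-first search from 0 reaches an accepting state first via the path 0 → 1 → 2 → 4 on input xxy.
No string of length < 3 is accepted (BFS exhausts all shorter strings without reaching an accepting state), and xxy is the lexicographically least accepting string of length 3.

xxy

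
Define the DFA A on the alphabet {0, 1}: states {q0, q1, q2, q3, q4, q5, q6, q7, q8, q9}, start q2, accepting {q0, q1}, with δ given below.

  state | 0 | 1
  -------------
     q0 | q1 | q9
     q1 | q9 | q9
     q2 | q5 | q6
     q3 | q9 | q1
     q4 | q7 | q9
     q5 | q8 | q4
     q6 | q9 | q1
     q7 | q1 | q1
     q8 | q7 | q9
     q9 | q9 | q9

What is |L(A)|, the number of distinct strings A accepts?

The useful subgraph on states {q1, q2, q4, q5, q6, q7, q8} is acyclic, so L(A) is finite; the longest accepting path visits 5 useful states, giving maximum string length 4.
Counting accepting paths from q2 by length: 1 of length 2, 4 of length 4. Total 5.

5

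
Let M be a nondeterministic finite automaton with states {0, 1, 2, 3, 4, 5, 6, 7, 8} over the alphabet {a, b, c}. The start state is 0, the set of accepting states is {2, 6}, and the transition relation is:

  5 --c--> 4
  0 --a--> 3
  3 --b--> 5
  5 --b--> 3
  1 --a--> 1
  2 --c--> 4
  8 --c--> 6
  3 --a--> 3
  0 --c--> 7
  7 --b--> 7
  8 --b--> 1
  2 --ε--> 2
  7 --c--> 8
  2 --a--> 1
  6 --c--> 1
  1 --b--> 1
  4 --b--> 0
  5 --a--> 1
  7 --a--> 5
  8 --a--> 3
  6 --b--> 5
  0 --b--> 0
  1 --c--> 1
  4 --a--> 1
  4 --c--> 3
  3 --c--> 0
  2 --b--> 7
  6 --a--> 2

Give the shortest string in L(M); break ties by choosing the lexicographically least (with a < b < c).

ccc

A breadth-first search from 0 reaches an accepting state first via the path 0 → 7 → 8 → 6 on input ccc.
No string of length < 3 is accepted (BFS exhausts all shorter strings without reaching an accepting state), and ccc is the lexicographically least accepting string of length 3.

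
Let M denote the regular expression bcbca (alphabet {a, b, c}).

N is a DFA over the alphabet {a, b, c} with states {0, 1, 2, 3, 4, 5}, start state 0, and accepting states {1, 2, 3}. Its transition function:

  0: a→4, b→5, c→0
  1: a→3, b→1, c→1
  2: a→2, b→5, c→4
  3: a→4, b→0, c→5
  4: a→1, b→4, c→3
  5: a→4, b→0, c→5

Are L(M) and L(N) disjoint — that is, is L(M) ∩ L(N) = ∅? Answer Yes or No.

Yes

Converting the expression M to a DFA (subset construction, then merging equivalent states) gives the minimal DFA with states {m0, m1, m2, m3, m4, m5, m6}, start state m0, accepting states {m6} and transitions m0: a→m1, b→m2, c→m1; m1: a→m1, b→m1, c→m1; m2: a→m1, b→m1, c→m3; m3: a→m1, b→m4, c→m1; m4: a→m1, b→m1, c→m5; m5: a→m6, b→m1, c→m1; m6: a→m1, b→m1, c→m1.
Exploring the product automaton M × N from the start pair (m0, 0), following both machines on each input symbol, reaches 11 state pairs: (m0, 0), (m1, 4), (m2, 5), (m1, 0), (m1, 1), (m1, 3), (m3, 5), (m1, 5), (m4, 0), (m5, 0), (m6, 4).
M accepts in {m6} and N accepts in {1, 2, 3}; no reachable pair has both components accepting, so no string drives both machines to acceptance simultaneously and L(M) ∩ L(N) = ∅.
So no string is accepted by both, and the intersection is empty.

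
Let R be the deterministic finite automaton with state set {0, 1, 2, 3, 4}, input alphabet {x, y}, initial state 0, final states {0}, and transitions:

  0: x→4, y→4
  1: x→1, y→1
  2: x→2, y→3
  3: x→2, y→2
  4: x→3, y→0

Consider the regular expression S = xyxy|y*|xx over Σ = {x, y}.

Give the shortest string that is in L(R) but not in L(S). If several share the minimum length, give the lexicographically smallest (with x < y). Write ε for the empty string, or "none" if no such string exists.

xy

The string xy is accepted by R but not by S.
No shorter string lies in the difference, and xy is the lexicographically first length-2 string in L(R) \ L(S).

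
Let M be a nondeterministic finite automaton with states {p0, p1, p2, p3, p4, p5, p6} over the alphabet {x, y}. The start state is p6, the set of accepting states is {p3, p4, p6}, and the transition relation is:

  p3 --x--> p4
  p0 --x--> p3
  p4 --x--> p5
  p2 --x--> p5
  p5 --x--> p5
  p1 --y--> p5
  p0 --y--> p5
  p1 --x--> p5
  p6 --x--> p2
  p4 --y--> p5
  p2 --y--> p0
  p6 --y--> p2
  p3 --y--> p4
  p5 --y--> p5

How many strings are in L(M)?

7

The useful subgraph on states {p0, p2, p3, p4, p6} is acyclic, so L(M) is finite; the longest accepting path visits 5 useful states, giving maximum string length 4.
Counting accepting paths from p6 by length: 1 of length 0, 2 of length 3, 4 of length 4. Total 7.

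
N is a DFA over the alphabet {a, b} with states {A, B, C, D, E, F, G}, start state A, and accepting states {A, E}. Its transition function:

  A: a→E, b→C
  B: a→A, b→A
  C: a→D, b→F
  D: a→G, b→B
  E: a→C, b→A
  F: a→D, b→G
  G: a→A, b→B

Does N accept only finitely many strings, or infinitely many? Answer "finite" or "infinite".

infinite

State A is reachable from the start and can reach an accepting state, and it lies on the cycle A → C → D → B → A.
Traversing that cycle any number of times yields accepted strings of unbounded length, so the language is infinite.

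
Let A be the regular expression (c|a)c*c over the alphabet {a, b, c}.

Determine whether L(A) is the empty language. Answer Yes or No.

No

The string ac matches the expression, so it belongs to L(A).
Since L(A) contains at least one string, it is not empty.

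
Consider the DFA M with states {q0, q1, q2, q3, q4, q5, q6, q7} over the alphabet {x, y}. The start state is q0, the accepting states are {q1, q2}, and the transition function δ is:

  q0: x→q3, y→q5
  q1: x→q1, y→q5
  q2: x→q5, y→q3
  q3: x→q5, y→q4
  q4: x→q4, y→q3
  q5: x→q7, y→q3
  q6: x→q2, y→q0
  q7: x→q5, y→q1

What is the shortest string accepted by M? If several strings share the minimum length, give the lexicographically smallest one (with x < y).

yxy

A breadth-first search from q0 reaches an accepting state first via the path q0 → q5 → q7 → q1 on input yxy.
No string of length < 3 is accepted (BFS exhausts all shorter strings without reaching an accepting state), and yxy is the lexicographically least accepting string of length 3.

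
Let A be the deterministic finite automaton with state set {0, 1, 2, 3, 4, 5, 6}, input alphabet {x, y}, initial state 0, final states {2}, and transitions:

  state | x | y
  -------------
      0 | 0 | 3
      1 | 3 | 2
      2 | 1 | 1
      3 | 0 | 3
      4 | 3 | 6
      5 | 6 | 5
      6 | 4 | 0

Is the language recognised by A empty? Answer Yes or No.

The states reachable from the start state are {0, 3}.
None of the accepting states {2} is reachable, so no string is accepted and L(A) = ∅.

Yes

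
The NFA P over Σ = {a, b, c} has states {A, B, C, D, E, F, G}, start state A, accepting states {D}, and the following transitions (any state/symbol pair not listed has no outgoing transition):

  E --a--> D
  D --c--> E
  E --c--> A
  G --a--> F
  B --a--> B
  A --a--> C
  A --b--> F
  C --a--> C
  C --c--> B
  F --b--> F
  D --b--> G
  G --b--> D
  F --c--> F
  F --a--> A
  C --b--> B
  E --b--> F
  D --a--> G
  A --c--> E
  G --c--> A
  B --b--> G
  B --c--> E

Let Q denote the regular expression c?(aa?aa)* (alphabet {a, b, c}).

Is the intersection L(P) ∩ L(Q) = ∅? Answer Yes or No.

Yes

Converting the expression Q to a DFA (subset construction, then merging equivalent states) gives the minimal DFA with states {q0, q1, q2, q3, q4, q5, q6, q7, q8}, start state q0, accepting states {q0, q3, q5, q6, q8} and transitions q0: a→q1, b→q2, c→q3; q1: a→q4, b→q2, c→q2; q2: a→q2, b→q2, c→q2; q3: a→q1, b→q2, c→q2; q4: a→q5, b→q2, c→q2; q5: a→q6, b→q2, c→q2; q6: a→q7, b→q2, c→q2; q7: a→q8, b→q2, c→q2; q8: a→q8, b→q2, c→q2.
Exploring the product automaton P × Q from the start pair (A, q0), following both machines on each input symbol, reaches 19 state pairs: (A, q0), (C, q1), (F, q2), (E, q3), (C, q4), (B, q2), (A, q2), (D, q1), (C, q5), (G, q2), (E, q2), (C, q2), (G, q4), (C, q6), (D, q2), (F, q5), (C, q7), (A, q6), (C, q8).
P accepts in {D} and Q accepts in {q0, q3, q5, q6, q8}; no reachable pair has both components accepting, so no string drives both machines to acceptance simultaneously and L(P) ∩ L(Q) = ∅.
So no string is accepted by both, and the intersection is empty.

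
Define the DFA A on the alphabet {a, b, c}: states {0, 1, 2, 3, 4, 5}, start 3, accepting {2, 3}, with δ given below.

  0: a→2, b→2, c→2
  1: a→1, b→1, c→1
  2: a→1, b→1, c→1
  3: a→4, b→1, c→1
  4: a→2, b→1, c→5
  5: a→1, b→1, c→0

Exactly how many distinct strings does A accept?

5

The useful subgraph on states {0, 2, 3, 4, 5} is acyclic, so L(A) is finite; the longest accepting path visits 5 useful states, giving maximum string length 4.
Counting accepting paths from 3 by length: 1 of length 0, 1 of length 2, 3 of length 4. Total 5.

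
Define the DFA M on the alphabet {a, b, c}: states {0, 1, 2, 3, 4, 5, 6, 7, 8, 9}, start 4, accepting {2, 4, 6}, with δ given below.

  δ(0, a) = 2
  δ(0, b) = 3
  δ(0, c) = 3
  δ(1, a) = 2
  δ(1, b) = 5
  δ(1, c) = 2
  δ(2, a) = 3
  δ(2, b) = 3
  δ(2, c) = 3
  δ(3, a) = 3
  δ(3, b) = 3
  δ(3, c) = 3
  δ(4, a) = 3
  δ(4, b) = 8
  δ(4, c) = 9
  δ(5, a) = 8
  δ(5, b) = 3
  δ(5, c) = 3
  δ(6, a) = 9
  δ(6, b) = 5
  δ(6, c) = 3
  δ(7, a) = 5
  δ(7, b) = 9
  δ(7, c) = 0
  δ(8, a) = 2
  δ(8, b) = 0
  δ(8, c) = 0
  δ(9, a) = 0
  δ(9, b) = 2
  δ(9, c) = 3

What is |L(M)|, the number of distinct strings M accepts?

The useful subgraph on states {0, 2, 4, 8, 9} is acyclic, so L(M) is finite; the longest accepting path visits 4 useful states, giving maximum string length 3.
Counting accepting paths from 4 by length: 1 of length 0, 2 of length 2, 3 of length 3. Total 6.

6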